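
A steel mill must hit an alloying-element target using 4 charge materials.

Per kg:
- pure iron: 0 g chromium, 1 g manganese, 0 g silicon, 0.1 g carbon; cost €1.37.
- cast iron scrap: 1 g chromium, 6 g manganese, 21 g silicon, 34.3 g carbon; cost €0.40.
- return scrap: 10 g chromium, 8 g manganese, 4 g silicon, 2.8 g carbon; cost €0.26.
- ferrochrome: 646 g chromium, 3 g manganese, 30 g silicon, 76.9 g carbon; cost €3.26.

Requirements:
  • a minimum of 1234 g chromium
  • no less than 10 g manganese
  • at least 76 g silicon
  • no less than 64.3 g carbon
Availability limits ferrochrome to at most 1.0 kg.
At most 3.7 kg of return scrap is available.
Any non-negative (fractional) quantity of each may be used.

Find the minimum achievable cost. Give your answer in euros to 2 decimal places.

Let x1 = kg of pure iron, x2 = kg of cast iron scrap, x3 = kg of return scrap, x4 = kg of ferrochrome.
min 1.37x1 + 0.4x2 + 0.26x3 + 3.26x4 s.t.:
  1x2 + 10x3 + 646x4 ≥ 1234   (chromium)
  1x1 + 6x2 + 8x3 + 3x4 ≥ 10   (manganese)
  21x2 + 4x3 + 30x4 ≥ 76   (silicon)
  0.1x1 + 34.3x2 + 2.8x3 + 76.9x4 ≥ 64.3   (carbon)
  x4 ≤ 1
  x3 ≤ 3.7
  x1, x2, x3, x4 ≥ 0.
The cheapest feasible vertex uses only cast iron scrap, return scrap, ferrochrome; pure iron is not used. The chromium, the ferrochrome cap, the return scrap cap requirements are met with equality.
So cast iron scrap = 551 kg, return scrap = 3.7 kg, ferrochrome = 1 kg.
Hence cost = 0.4·551 + 0.26·3.7 + 3.26·1 = €224.6220.

€224.62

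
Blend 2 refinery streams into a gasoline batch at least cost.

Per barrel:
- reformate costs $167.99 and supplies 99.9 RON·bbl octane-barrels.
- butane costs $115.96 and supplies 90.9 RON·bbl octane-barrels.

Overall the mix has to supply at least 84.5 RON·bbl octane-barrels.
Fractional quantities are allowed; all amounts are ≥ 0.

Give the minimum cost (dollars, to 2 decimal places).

$107.80

Treat it as an LP. Let x1 = barrels of reformate, x2 = barrels of butane.
min 167.99x1 + 115.96x2 subject to:
  99.9x1 + 90.9x2 ≥ 84.5   (octane-barrels)
  x1, x2 ≥ 0.
The optimal basis is {butane}; reformate drops out. There the octane-barrels constraint is tight.
Optimal quantities: butane = 0.9296 barrels.
Hence cost = 115.96·0.9296 = $107.7964.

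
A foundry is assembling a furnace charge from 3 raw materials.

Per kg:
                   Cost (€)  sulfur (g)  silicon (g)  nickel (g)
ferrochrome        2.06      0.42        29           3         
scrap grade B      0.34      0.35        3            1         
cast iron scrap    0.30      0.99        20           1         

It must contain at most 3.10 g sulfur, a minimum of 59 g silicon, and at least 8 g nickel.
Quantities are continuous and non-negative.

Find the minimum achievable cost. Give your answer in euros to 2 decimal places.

€3.44

Treat it as an LP. Let x1 = kg of ferrochrome, x2 = kg of scrap grade B, x3 = kg of cast iron scrap.
min 2.06x1 + 0.34x2 + 0.3x3 with:
  0.42x1 + 0.35x2 + 0.99x3 ≤ 3.1   (sulfur)
  29x1 + 3x2 + 20x3 ≥ 59   (silicon)
  3x1 + 1x2 + 1x3 ≥ 8   (nickel)
  x1, x2, x3 ≥ 0.
The optimal mix uses every input. The sulfur, silicon, nickel requirements are met with equality.
Solving gives x1 = 0.7359, x2 = 4.599, x3 = 1.193.
Cost = 2.06·0.7359 + 0.34·4.599 + 0.3·1.193 = 3.4375.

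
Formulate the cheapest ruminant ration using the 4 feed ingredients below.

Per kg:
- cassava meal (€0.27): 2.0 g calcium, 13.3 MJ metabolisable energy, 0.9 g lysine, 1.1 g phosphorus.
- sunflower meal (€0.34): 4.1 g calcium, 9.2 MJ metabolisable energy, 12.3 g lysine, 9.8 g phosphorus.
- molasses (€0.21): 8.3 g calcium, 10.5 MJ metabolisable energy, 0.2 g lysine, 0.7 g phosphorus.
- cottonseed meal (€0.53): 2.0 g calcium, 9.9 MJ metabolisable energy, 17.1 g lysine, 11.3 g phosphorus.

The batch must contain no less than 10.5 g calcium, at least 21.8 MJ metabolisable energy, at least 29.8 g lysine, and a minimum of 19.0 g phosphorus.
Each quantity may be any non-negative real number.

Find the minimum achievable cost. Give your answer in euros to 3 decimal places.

€0.838

Let x1 = kg of cassava meal, x2 = kg of sunflower meal, x3 = kg of molasses, x4 = kg of cottonseed meal.
Minimise 0.27x1 + 0.34x2 + 0.21x3 + 0.53x4 subject to:
  2x1 + 4.1x2 + 8.3x3 + 2x4 ≥ 10.5   (calcium)
  13.3x1 + 9.2x2 + 10.5x3 + 9.9x4 ≥ 21.8   (metabolisable energy)
  0.9x1 + 12.3x2 + 0.2x3 + 17.1x4 ≥ 29.8   (lysine)
  1.1x1 + 9.8x2 + 0.7x3 + 11.3x4 ≥ 19   (phosphorus)
  x1, x2, x3, x4 ≥ 0.
At the optimum only sunflower meal, molasses are positive (cassava meal, cottonseed meal = 0). There the calcium and lysine constraints are tight.
Solving gives x2 = 2.422, x3 = 0.06883.
Objective = 0.34·2.422 + 0.21·0.06883 = 0.83793.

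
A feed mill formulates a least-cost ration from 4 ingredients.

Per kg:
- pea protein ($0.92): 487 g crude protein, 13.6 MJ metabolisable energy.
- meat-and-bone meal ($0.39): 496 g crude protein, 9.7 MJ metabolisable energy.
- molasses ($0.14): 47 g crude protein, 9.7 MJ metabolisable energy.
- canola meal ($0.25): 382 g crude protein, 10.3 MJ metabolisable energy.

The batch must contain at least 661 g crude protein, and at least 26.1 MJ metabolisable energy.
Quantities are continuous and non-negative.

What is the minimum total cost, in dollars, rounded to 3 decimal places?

Treat it as an LP. Let x1 = kg of pea protein, x2 = kg of meat-and-bone meal, x3 = kg of molasses, x4 = kg of canola meal.
min 0.92x1 + 0.39x2 + 0.14x3 + 0.25x4 with:
  487x1 + 496x2 + 47x3 + 382x4 ≥ 661   (crude protein)
  13.6x1 + 9.7x2 + 9.7x3 + 10.3x4 ≥ 26.1   (metabolisable energy)
  x1, x2, x3, x4 ≥ 0.
The minimum-cost mix takes nothing from pea protein, meat-and-bone meal — only molasses, canola meal. The crude protein and metabolisable energy requirements are met with equality.
So molasses = 0.9816 kg, canola meal = 1.61 kg.
Total cost: 0.14·0.9816 + 0.25·1.61 = 0.53992.

$0.540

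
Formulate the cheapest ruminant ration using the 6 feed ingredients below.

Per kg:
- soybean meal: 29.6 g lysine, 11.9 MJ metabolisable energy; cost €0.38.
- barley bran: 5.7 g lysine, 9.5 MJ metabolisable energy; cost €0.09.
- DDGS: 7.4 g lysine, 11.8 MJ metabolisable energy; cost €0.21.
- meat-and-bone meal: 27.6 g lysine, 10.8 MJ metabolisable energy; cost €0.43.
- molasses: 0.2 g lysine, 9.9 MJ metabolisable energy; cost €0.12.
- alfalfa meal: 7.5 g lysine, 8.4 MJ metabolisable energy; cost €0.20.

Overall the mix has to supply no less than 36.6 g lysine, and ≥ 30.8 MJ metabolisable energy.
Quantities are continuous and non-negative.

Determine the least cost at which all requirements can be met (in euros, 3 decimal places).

€0.507

Let x1 = kg of soybean meal, x2 = kg of barley bran, x3 = kg of DDGS, x4 = kg of meat-and-bone meal, x5 = kg of molasses, x6 = kg of alfalfa meal.
Minimise 0.38x1 + 0.09x2 + 0.21x3 + 0.43x4 + 0.12x5 + 0.2x6 s.t.:
  29.6x1 + 5.7x2 + 7.4x3 + 27.6x4 + 0.2x5 + 7.5x6 ≥ 36.6   (lysine)
  11.9x1 + 9.5x2 + 11.8x3 + 10.8x4 + 9.9x5 + 8.4x6 ≥ 30.8   (metabolisable energy)
  x1, x2, x3, x4, x5, x6 ≥ 0.
At the optimum only soybean meal, barley bran are positive (DDGS, meat-and-bone meal, molasses, alfalfa meal = 0). There the lysine and metabolisable energy constraints are tight.
Optimal quantities: soybean meal = 0.8068 kg, barley bran = 2.232 kg.
Objective = 0.38·0.8068 + 0.09·2.232 = 0.50746.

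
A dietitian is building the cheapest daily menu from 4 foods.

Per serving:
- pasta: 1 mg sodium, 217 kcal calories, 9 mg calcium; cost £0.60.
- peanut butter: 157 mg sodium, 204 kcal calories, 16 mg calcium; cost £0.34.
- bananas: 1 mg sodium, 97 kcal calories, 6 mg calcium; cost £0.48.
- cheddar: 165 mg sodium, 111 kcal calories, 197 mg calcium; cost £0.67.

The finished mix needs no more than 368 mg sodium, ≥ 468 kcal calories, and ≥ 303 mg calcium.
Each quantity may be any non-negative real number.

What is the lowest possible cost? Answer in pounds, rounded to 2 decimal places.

£1.63

Set it up as a linear program. Let x1 = servings of pasta, x2 = servings of peanut butter, x3 = servings of bananas, x4 = servings of cheddar.
Minimize 0.6x1 + 0.34x2 + 0.48x3 + 0.67x4 with:
  1x1 + 157x2 + 1x3 + 165x4 ≤ 368   (sodium)
  217x1 + 204x2 + 97x3 + 111x4 ≥ 468   (calories)
  9x1 + 16x2 + 6x3 + 197x4 ≥ 303   (calcium)
  x1, x2, x3, x4 ≥ 0.
The minimum-cost mix takes nothing from bananas — only pasta, peanut butter, cheddar. The sodium, calories, calcium requirements are met with equality.
Optimal quantities: pasta = 0.6439 servings, peanut butter = 0.8247 servings, cheddar = 1.442 servings.
Hence cost = 0.6·0.6439 + 0.34·0.8247 + 0.67·1.442 = £1.6329.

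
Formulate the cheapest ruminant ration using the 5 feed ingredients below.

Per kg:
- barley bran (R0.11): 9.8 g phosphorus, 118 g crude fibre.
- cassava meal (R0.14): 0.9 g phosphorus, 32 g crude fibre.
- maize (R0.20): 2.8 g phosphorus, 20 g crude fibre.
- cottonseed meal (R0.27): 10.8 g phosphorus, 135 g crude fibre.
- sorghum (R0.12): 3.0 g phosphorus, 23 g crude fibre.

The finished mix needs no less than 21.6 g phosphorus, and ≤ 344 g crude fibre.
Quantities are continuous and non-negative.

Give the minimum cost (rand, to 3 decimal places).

Let x1 = kg of barley bran, x2 = kg of cassava meal, x3 = kg of maize, x4 = kg of cottonseed meal, x5 = kg of sorghum.
min 0.11x1 + 0.14x2 + 0.2x3 + 0.27x4 + 0.12x5 s.t.:
  9.8x1 + 0.9x2 + 2.8x3 + 10.8x4 + 3x5 ≥ 21.6   (phosphorus)
  118x1 + 32x2 + 20x3 + 135x4 + 23x5 ≤ 344   (crude fibre)
  x1, x2, x3, x4, x5 ≥ 0.
The cheapest feasible vertex uses only barley bran; cassava meal, maize, cottonseed meal, sorghum are not used. Binding constraint: phosphorus.
Optimal quantities: barley bran = 2.204 kg.
Objective = 0.11·2.204 = 0.24244.

R0.242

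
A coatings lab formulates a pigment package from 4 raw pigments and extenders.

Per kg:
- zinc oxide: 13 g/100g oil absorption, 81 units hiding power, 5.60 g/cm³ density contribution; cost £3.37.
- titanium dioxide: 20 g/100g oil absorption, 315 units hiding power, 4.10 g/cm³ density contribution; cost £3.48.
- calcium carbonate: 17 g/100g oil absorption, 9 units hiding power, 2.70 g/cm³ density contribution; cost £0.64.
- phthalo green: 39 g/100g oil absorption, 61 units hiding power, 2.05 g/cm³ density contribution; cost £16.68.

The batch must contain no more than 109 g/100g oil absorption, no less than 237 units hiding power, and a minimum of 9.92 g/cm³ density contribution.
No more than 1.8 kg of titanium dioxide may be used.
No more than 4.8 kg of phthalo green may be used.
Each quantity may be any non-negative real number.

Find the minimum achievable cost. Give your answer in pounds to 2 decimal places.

Let x1 = kg of zinc oxide, x2 = kg of titanium dioxide, x3 = kg of calcium carbonate, x4 = kg of phthalo green.
Minimise 3.37x1 + 3.48x2 + 0.64x3 + 16.68x4 s.t.:
  13x1 + 20x2 + 17x3 + 39x4 ≤ 109   (oil absorption)
  81x1 + 315x2 + 9x3 + 61x4 ≥ 237   (hiding power)
  5.6x1 + 4.1x2 + 2.7x3 + 2.05x4 ≥ 9.92   (density contribution)
  x2 ≤ 1.8
  x4 ≤ 4.8
  x1, x2, x3, x4 ≥ 0.
At the optimum only titanium dioxide, calcium carbonate are positive (zinc oxide, phthalo green = 0). The hiding power and density contribution requirements are met with equality.
Solving gives x2 = 0.6768, x3 = 2.646.
Total cost: 3.48·0.6768 + 0.64·2.646 = 4.0487.

£4.05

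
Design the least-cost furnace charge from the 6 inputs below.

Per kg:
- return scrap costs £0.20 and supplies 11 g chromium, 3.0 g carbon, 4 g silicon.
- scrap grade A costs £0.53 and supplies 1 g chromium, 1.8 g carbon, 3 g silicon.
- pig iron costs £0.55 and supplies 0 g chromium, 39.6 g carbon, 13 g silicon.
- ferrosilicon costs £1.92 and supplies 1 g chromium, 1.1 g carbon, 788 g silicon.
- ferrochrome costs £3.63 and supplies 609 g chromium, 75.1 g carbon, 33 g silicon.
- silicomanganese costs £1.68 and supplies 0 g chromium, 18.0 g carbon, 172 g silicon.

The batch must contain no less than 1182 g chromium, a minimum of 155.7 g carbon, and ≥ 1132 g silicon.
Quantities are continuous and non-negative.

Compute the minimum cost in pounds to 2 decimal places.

£9.75

Treat it as an LP. Let x1 = kg of return scrap, x2 = kg of scrap grade A, x3 = kg of pig iron, x4 = kg of ferrosilicon, x5 = kg of ferrochrome, x6 = kg of silicomanganese.
min 0.2x1 + 0.53x2 + 0.55x3 + 1.92x4 + 3.63x5 + 1.68x6 with:
  11x1 + 1x2 + 1x4 + 609x5 ≥ 1182   (chromium)
  3x1 + 1.8x2 + 39.6x3 + 1.1x4 + 75.1x5 + 18x6 ≥ 155.7   (carbon)
  4x1 + 3x2 + 13x3 + 788x4 + 33x5 + 172x6 ≥ 1132   (silicon)
  x1, x2, x3, x4, x5, x6 ≥ 0.
The minimum-cost mix takes nothing from return scrap, scrap grade A, silicomanganese — only pig iron, ferrosilicon, ferrochrome. The chromium, carbon, silicon requirements are met with equality.
So pig iron = 0.2177 kg, ferrosilicon = 1.352 kg, ferrochrome = 1.939 kg.
Total cost: 0.55·0.2177 + 1.92·1.352 + 3.63·1.939 = 9.7541.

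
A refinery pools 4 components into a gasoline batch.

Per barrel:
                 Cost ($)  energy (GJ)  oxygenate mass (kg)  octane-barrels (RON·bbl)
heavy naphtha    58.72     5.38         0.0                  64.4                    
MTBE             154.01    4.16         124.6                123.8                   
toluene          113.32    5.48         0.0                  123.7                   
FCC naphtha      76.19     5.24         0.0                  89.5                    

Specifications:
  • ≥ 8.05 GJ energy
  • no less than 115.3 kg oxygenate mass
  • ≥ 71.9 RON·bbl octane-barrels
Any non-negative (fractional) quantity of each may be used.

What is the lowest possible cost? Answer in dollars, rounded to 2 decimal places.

$188.36

Let x1 = barrels of heavy naphtha, x2 = barrels of MTBE, x3 = barrels of toluene, x4 = barrels of FCC naphtha.
Minimise 58.72x1 + 154.01x2 + 113.32x3 + 76.19x4 s.t.:
  5.38x1 + 4.16x2 + 5.48x3 + 5.24x4 ≥ 8.05   (energy)
  124.6x2 ≥ 115.3   (oxygenate mass)
  64.4x1 + 123.8x2 + 123.7x3 + 89.5x4 ≥ 71.9   (octane-barrels)
  x1, x2, x3, x4 ≥ 0.
The cheapest feasible vertex uses only heavy naphtha, MTBE; toluene, FCC naphtha are not used. Binding constraints: energy and oxygenate mass.
Solving gives x1 = 0.78076, x2 = 0.92536.
Hence cost = 58.72·0.78076 + 154.01·0.92536 = $188.3609.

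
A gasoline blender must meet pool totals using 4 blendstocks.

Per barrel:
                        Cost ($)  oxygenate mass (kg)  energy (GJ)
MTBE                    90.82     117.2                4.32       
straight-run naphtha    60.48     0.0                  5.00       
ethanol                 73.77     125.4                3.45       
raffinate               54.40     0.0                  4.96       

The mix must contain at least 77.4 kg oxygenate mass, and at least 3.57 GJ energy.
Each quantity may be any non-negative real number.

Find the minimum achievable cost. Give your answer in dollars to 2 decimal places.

$61.33

Let x1 = barrels of MTBE, x2 = barrels of straight-run naphtha, x3 = barrels of ethanol, x4 = barrels of raffinate.
Minimise 90.82x1 + 60.48x2 + 73.77x3 + 54.4x4 s.t.:
  117.2x1 + 125.4x3 ≥ 77.4   (oxygenate mass)
  4.32x1 + 5x2 + 3.45x3 + 4.96x4 ≥ 3.57   (energy)
  x1, x2, x3, x4 ≥ 0.
The cheapest feasible vertex uses only ethanol, raffinate; MTBE, straight-run naphtha are not used. There the oxygenate mass and energy constraints are tight.
Optimal quantities: ethanol = 0.6172 barrels, raffinate = 0.2904 barrels.
Total cost: 73.77·0.6172 + 54.4·0.2904 = 61.3286.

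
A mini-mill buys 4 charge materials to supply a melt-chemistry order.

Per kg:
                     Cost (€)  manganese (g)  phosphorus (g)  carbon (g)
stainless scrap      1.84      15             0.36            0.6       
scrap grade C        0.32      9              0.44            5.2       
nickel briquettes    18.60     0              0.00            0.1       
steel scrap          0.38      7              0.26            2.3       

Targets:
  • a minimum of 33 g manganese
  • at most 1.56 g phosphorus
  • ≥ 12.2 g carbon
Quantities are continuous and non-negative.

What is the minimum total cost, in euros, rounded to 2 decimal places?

€1.26

Treat it as an LP. Let x1 = kg of stainless scrap, x2 = kg of scrap grade C, x3 = kg of nickel briquettes, x4 = kg of steel scrap.
Minimise 1.84x1 + 0.32x2 + 18.6x3 + 0.38x4 subject to:
  15x1 + 9x2 + 7x4 ≥ 33   (manganese)
  0.36x1 + 0.44x2 + 0.26x4 ≤ 1.56   (phosphorus)
  0.6x1 + 5.2x2 + 0.1x3 + 2.3x4 ≥ 12.2   (carbon)
  x1, x2, x3, x4 ≥ 0.
At the optimum only scrap grade C, steel scrap are positive (stainless scrap, nickel briquettes = 0). The manganese and phosphorus requirements are met with equality.
Optimal quantities: scrap grade C = 3.162 kg, steel scrap = 0.6486 kg.
Objective = 0.32·3.162 + 0.38·0.6486 = 1.2583.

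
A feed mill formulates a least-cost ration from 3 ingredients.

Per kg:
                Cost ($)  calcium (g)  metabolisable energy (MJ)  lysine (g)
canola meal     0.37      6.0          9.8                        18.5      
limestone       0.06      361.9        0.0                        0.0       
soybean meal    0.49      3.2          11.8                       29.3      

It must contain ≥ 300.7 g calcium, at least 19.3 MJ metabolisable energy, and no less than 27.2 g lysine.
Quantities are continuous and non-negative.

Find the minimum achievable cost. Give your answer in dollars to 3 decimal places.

$0.777

This is a linear program. Let x1 = kg of canola meal, x2 = kg of limestone, x3 = kg of soybean meal.
Minimise 0.37x1 + 0.06x2 + 0.49x3 with:
  6x1 + 361.9x2 + 3.2x3 ≥ 300.7   (calcium)
  9.8x1 + 11.8x3 ≥ 19.3   (metabolisable energy)
  18.5x1 + 29.3x3 ≥ 27.2   (lysine)
  x1, x2, x3 ≥ 0.
The optimal basis is {canola meal, limestone}; soybean meal drops out. Binding constraints: calcium and metabolisable energy.
So canola meal = 1.9694 kg, limestone = 0.79824 kg.
Cost = 0.37·1.9694 + 0.06·0.79824 = 0.77657.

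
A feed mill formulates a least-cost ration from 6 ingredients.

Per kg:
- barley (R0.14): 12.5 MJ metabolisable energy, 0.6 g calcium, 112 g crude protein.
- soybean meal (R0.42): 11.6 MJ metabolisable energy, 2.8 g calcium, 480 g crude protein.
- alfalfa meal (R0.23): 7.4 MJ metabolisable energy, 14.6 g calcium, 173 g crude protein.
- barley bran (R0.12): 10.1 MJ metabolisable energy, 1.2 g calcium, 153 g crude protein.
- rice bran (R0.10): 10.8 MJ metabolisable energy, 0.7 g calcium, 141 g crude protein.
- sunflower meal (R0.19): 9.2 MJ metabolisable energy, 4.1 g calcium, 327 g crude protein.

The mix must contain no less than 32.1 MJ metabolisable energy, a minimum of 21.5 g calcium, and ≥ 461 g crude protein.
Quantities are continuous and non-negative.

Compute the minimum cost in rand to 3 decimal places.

Set it up as a linear program. Let x1 = kg of barley, x2 = kg of soybean meal, x3 = kg of alfalfa meal, x4 = kg of barley bran, x5 = kg of rice bran, x6 = kg of sunflower meal.
Minimize 0.14x1 + 0.42x2 + 0.23x3 + 0.12x4 + 0.1x5 + 0.19x6 subject to:
  12.5x1 + 11.6x2 + 7.4x3 + 10.1x4 + 10.8x5 + 9.2x6 ≥ 32.1   (metabolisable energy)
  0.6x1 + 2.8x2 + 14.6x3 + 1.2x4 + 0.7x5 + 4.1x6 ≥ 21.5   (calcium)
  112x1 + 480x2 + 173x3 + 153x4 + 141x5 + 327x6 ≥ 461   (crude protein)
  x1, x2, x3, x4, x5, x6 ≥ 0.
At the optimum only alfalfa meal, rice bran are positive (barley, soybean meal, barley bran, sunflower meal = 0). There the metabolisable energy and calcium constraints are tight.
So alfalfa meal = 1.375 kg, rice bran = 2.03 kg.
Objective = 0.23·1.375 + 0.1·2.03 = 0.51925.

R0.519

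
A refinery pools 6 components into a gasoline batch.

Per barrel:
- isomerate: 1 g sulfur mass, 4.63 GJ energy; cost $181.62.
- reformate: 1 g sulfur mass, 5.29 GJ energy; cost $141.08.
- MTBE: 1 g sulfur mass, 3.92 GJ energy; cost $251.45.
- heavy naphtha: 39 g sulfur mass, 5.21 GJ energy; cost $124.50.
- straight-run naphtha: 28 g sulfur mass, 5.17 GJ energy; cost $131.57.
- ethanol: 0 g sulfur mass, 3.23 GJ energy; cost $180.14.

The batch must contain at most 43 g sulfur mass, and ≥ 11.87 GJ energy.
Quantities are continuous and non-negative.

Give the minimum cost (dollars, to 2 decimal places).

$301.08

Set it up as a linear program. Let x1 = barrels of isomerate, x2 = barrels of reformate, x3 = barrels of MTBE, x4 = barrels of heavy naphtha, x5 = barrels of straight-run naphtha, x6 = barrels of ethanol.
Minimize 181.62x1 + 141.08x2 + 251.45x3 + 124.5x4 + 131.57x5 + 180.14x6 with:
  1x1 + 1x2 + 1x3 + 39x4 + 28x5 ≤ 43   (sulfur mass)
  4.63x1 + 5.29x2 + 3.92x3 + 5.21x4 + 5.17x5 + 3.23x6 ≥ 11.87   (energy)
  x1, x2, x3, x4, x5, x6 ≥ 0.
The cheapest feasible vertex uses only reformate, heavy naphtha; isomerate, MTBE, straight-run naphtha, ethanol are not used. Binding constraints: sulfur mass and energy.
Solving gives x2 = 1.188, x4 = 1.0721.
Cost = 141.08·1.188 + 124.5·1.0721 = 301.0795.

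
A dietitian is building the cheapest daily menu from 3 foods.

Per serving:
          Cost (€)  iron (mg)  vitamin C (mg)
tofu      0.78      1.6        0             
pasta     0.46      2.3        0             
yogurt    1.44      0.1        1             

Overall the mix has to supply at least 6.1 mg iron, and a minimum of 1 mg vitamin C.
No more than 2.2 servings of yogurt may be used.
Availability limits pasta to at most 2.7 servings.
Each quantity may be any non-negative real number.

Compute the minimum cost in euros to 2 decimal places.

€2.64

Let x1 = servings of tofu, x2 = servings of pasta, x3 = servings of yogurt.
min 0.78x1 + 0.46x2 + 1.44x3 with:
  1.6x1 + 2.3x2 + 0.1x3 ≥ 6.1   (iron)
  1x3 ≥ 1   (vitamin C)
  x3 ≤ 2.2
  x2 ≤ 2.7
  x1, x2, x3 ≥ 0.
The optimal basis is {pasta, yogurt}; tofu drops out. Binding constraints: iron and vitamin C.
Optimal quantities: pasta = 2.609 servings, yogurt = 1 serving.
Hence cost = 0.46·2.609 + 1.44·1 = €2.6401.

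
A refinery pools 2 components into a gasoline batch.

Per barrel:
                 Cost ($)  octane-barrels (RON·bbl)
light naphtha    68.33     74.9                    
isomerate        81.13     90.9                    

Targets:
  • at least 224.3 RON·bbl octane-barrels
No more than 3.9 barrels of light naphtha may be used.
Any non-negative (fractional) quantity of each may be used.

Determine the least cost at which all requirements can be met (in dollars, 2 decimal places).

$200.19

This is a linear program. Let x1 = barrels of light naphtha, x2 = barrels of isomerate.
Minimise 68.33x1 + 81.13x2 with:
  74.9x1 + 90.9x2 ≥ 224.3   (octane-barrels)
  x1 ≤ 3.9
  x1, x2 ≥ 0.
The cheapest feasible vertex uses only isomerate; light naphtha is not used. Binding constraint: octane-barrels.
So isomerate = 2.4675 barrels.
Total cost: 81.13·2.4675 = 200.1883.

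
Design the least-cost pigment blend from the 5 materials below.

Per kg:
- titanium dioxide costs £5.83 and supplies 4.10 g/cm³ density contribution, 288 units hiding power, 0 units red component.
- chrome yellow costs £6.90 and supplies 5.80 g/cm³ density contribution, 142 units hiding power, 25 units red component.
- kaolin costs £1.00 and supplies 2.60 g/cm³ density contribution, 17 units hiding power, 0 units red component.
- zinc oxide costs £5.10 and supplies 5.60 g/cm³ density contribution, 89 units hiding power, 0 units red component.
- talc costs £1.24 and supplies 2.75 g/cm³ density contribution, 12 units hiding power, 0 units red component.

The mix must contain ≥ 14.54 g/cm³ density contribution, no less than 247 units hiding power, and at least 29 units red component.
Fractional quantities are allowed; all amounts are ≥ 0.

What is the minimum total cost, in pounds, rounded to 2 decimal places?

£11.52

Let x1 = kg of titanium dioxide, x2 = kg of chrome yellow, x3 = kg of kaolin, x4 = kg of zinc oxide, x5 = kg of talc.
Minimise 5.83x1 + 6.9x2 + 1x3 + 5.1x4 + 1.24x5 with:
  4.1x1 + 5.8x2 + 2.6x3 + 5.6x4 + 2.75x5 ≥ 14.54   (density contribution)
  288x1 + 142x2 + 17x3 + 89x4 + 12x5 ≥ 247   (hiding power)
  25x2 ≥ 29   (red component)
  x1, x2, x3, x4, x5 ≥ 0.
At the optimum only titanium dioxide, chrome yellow, kaolin are positive (zinc oxide, talc = 0). Binding constraints: density contribution, hiding power, red component.
So titanium dioxide = 0.1195 kg, chrome yellow = 1.16 kg, kaolin = 2.816 kg.
Hence cost = 5.83·0.1195 + 6.9·1.16 + 1·2.816 = £11.5167.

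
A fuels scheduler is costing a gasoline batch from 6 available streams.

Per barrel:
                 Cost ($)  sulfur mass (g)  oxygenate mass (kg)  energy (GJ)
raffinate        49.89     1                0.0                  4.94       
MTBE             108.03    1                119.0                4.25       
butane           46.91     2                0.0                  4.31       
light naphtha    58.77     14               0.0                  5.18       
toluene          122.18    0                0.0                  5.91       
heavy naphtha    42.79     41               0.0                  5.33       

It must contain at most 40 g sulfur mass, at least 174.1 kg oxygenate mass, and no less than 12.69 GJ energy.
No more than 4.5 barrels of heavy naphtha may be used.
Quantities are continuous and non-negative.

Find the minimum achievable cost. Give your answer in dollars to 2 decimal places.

Let x1 = barrels of raffinate, x2 = barrels of MTBE, x3 = barrels of butane, x4 = barrels of light naphtha, x5 = barrels of toluene, x6 = barrels of heavy naphtha.
Minimise 49.89x1 + 108.03x2 + 46.91x3 + 58.77x4 + 122.18x5 + 42.79x6 with:
  1x1 + 1x2 + 2x3 + 14x4 + 41x6 ≤ 40   (sulfur mass)
  119x2 ≥ 174.1   (oxygenate mass)
  4.94x1 + 4.25x2 + 4.31x3 + 5.18x4 + 5.91x5 + 5.33x6 ≥ 12.69   (energy)
  x6 ≤ 4.5
  x1, x2, x3, x4, x5, x6 ≥ 0.
The cheapest feasible vertex uses only raffinate, MTBE, heavy naphtha; butane, light naphtha, toluene are not used. The sulfur mass, oxygenate mass, energy requirements are met with equality.
Solving gives x1 = 0.304, x2 = 1.463, x6 = 0.9325.
Cost = 49.89·0.304 + 108.03·1.463 + 42.79·0.9325 = 213.1161.

$213.12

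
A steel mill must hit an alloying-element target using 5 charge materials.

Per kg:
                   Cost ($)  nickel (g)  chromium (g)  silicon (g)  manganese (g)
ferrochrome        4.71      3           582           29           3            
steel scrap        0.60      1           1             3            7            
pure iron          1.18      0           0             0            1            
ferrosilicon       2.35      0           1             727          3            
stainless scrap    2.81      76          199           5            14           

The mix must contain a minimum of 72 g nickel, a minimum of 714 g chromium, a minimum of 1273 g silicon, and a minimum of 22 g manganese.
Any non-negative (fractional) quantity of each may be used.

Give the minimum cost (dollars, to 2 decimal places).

$10.99

Set it up as a linear program. Let x1 = kg of ferrochrome, x2 = kg of steel scrap, x3 = kg of pure iron, x4 = kg of ferrosilicon, x5 = kg of stainless scrap.
Minimise 4.71x1 + 0.6x2 + 1.18x3 + 2.35x4 + 2.81x5 s.t.:
  3x1 + 1x2 + 76x5 ≥ 72   (nickel)
  582x1 + 1x2 + 1x4 + 199x5 ≥ 714   (chromium)
  29x1 + 3x2 + 727x4 + 5x5 ≥ 1273   (silicon)
  3x1 + 7x2 + 1x3 + 3x4 + 14x5 ≥ 22   (manganese)
  x1, x2, x3, x4, x5 ≥ 0.
The minimum-cost mix takes nothing from pure iron — only ferrochrome, steel scrap, ferrosilicon, stainless scrap. The nickel, chromium, silicon, manganese requirements are met with equality.
That vertex is x1 = 0.9128, x2 = 0.2025, x4 = 1.708, x5 = 0.9087.
Objective = 4.71·0.9128 + 0.6·0.2025 + 2.35·1.708 + 2.81·0.9087 = 10.9880.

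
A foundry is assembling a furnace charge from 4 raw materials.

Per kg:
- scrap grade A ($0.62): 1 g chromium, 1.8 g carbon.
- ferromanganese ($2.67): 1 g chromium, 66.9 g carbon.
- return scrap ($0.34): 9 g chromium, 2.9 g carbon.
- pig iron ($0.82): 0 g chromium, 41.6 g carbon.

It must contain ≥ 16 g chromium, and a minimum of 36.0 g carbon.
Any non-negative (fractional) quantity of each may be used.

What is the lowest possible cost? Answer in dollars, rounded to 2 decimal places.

$1.21

Treat it as an LP. Let x1 = kg of scrap grade A, x2 = kg of ferromanganese, x3 = kg of return scrap, x4 = kg of pig iron.
min 0.62x1 + 2.67x2 + 0.34x3 + 0.82x4 subject to:
  1x1 + 1x2 + 9x3 ≥ 16   (chromium)
  1.8x1 + 66.9x2 + 2.9x3 + 41.6x4 ≥ 36   (carbon)
  x1, x2, x3, x4 ≥ 0.
At the optimum only return scrap, pig iron are positive (scrap grade A, ferromanganese = 0). There the chromium and carbon constraints are tight.
Solving gives x3 = 1.778, x4 = 0.7415.
Cost = 0.34·1.778 + 0.82·0.7415 = 1.2126.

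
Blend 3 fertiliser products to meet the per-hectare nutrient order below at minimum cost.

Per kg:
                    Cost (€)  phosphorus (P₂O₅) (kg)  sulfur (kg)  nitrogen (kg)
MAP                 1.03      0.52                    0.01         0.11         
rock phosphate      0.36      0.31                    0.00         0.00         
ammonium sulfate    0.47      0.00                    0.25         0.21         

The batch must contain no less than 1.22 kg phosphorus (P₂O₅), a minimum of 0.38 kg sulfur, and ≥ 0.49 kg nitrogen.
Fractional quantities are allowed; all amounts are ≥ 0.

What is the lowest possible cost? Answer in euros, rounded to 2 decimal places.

This is a linear program. Let x1 = kg of MAP, x2 = kg of rock phosphate, x3 = kg of ammonium sulfate.
Minimise 1.03x1 + 0.36x2 + 0.47x3 subject to:
  0.52x1 + 0.31x2 ≥ 1.22   (phosphorus (P₂O₅))
  0.01x1 + 0.25x3 ≥ 0.38   (sulfur)
  0.11x1 + 0.21x3 ≥ 0.49   (nitrogen)
  x1, x2, x3 ≥ 0.
The minimum-cost mix takes nothing from MAP — only rock phosphate, ammonium sulfate. The phosphorus (P₂O₅) and nitrogen requirements are met with equality.
Optimal quantities: rock phosphate = 3.935 kg, ammonium sulfate = 2.333 kg.
Hence cost = 0.36·3.935 + 0.47·2.333 = €2.5131.

€2.51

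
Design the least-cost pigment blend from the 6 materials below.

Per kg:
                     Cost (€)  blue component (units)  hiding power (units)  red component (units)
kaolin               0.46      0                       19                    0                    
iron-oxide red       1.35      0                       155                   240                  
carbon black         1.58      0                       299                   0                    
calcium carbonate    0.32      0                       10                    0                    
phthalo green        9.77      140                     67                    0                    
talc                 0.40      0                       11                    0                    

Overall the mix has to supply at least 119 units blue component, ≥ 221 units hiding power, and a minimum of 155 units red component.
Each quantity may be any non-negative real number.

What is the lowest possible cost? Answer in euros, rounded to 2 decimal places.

€9.51

Treat it as an LP. Let x1 = kg of kaolin, x2 = kg of iron-oxide red, x3 = kg of carbon black, x4 = kg of calcium carbonate, x5 = kg of phthalo green, x6 = kg of talc.
Minimise 0.46x1 + 1.35x2 + 1.58x3 + 0.32x4 + 9.77x5 + 0.4x6 subject to:
  140x5 ≥ 119   (blue component)
  19x1 + 155x2 + 299x3 + 10x4 + 67x5 + 11x6 ≥ 221   (hiding power)
  240x2 ≥ 155   (red component)
  x1, x2, x3, x4, x5, x6 ≥ 0.
The optimal basis is {iron-oxide red, carbon black, phthalo green}; kaolin, calcium carbonate, talc drop out. There the blue component, hiding power, red component constraints are tight.
Optimal quantities: iron-oxide red = 0.6458 kg, carbon black = 0.2139 kg, phthalo green = 0.85 kg.
Total cost: 1.35·0.6458 + 1.58·0.2139 + 9.77·0.85 = 9.5143.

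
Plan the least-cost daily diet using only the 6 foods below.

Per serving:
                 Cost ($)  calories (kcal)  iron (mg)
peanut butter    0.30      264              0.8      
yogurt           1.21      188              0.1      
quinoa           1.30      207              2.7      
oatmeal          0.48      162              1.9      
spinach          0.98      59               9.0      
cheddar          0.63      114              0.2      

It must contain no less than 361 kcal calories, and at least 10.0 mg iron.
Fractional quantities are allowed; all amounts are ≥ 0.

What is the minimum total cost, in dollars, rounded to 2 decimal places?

Treat it as an LP. Let x1 = servings of peanut butter, x2 = servings of yogurt, x3 = servings of quinoa, x4 = servings of oatmeal, x5 = servings of spinach, x6 = servings of cheddar.
min 0.3x1 + 1.21x2 + 1.3x3 + 0.48x4 + 0.98x5 + 0.63x6 subject to:
  264x1 + 188x2 + 207x3 + 162x4 + 59x5 + 114x6 ≥ 361   (calories)
  0.8x1 + 0.1x2 + 2.7x3 + 1.9x4 + 9x5 + 0.2x6 ≥ 10   (iron)
  x1, x2, x3, x4, x5, x6 ≥ 0.
At the optimum only peanut butter, spinach are positive (yogurt, quinoa, oatmeal, cheddar = 0). The calories and iron requirements are met with equality.
Optimal quantities: peanut butter = 1.142 servings, spinach = 1.01 servings.
Hence cost = 0.3·1.142 + 0.98·1.01 = $1.3324.

$1.33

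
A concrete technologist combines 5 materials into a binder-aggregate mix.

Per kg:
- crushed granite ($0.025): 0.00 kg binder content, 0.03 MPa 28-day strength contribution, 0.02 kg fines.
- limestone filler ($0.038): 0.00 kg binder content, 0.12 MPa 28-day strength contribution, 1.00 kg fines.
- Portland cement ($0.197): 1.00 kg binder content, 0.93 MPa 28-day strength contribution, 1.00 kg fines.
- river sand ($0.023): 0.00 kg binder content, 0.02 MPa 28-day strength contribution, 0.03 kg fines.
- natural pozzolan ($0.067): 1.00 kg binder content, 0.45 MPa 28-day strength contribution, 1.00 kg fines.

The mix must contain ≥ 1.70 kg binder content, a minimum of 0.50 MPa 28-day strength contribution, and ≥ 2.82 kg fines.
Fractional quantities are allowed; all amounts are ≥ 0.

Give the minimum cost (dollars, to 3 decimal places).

$0.156

Let x1 = kg of crushed granite, x2 = kg of limestone filler, x3 = kg of Portland cement, x4 = kg of river sand, x5 = kg of natural pozzolan.
Minimize 0.025x1 + 0.038x2 + 0.197x3 + 0.023x4 + 0.067x5 with:
  1x3 + 1x5 ≥ 1.7   (binder content)
  0.03x1 + 0.12x2 + 0.93x3 + 0.02x4 + 0.45x5 ≥ 0.5   (28-day strength contribution)
  0.02x1 + 1x2 + 1x3 + 0.03x4 + 1x5 ≥ 2.82   (fines)
  x1, x2, x3, x4, x5 ≥ 0.
The cheapest feasible vertex uses only limestone filler, natural pozzolan; crushed granite, Portland cement, river sand are not used. Binding constraints: binder content and fines.
Optimal quantities: limestone filler = 1.12 kg, natural pozzolan = 1.7 kg.
Hence cost = 0.038·1.12 + 0.067·1.7 = $0.15646.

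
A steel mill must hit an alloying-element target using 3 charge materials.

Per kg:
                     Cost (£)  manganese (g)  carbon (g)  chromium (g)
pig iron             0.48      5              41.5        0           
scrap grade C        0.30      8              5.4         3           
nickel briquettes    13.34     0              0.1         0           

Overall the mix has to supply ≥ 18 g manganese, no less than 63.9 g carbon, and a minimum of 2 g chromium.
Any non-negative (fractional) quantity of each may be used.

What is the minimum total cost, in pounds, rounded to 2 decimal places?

£1.07

Let x1 = kg of pig iron, x2 = kg of scrap grade C, x3 = kg of nickel briquettes.
Minimize 0.48x1 + 0.3x2 + 13.34x3 subject to:
  5x1 + 8x2 ≥ 18   (manganese)
  41.5x1 + 5.4x2 + 0.1x3 ≥ 63.9   (carbon)
  3x2 ≥ 2   (chromium)
  x1, x2, x3 ≥ 0.
At the optimum only pig iron, scrap grade C are positive (nickel briquettes = 0). There the manganese and carbon constraints are tight.
So pig iron = 1.357 kg, scrap grade C = 1.402 kg.
Total cost: 0.48·1.357 + 0.3·1.402 = 1.0720.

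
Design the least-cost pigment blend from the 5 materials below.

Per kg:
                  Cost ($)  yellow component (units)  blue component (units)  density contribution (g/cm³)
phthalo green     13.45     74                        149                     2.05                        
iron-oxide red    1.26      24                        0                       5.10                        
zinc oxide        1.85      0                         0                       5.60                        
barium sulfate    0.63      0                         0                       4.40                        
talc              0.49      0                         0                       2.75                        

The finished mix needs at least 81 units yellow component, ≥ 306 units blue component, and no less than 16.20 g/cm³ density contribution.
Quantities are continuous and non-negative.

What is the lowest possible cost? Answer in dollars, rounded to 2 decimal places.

$29.34

Treat it as an LP. Let x1 = kg of phthalo green, x2 = kg of iron-oxide red, x3 = kg of zinc oxide, x4 = kg of barium sulfate, x5 = kg of talc.
min 13.45x1 + 1.26x2 + 1.85x3 + 0.63x4 + 0.49x5 with:
  74x1 + 24x2 ≥ 81   (yellow component)
  149x1 ≥ 306   (blue component)
  2.05x1 + 5.1x2 + 5.6x3 + 4.4x4 + 2.75x5 ≥ 16.2   (density contribution)
  x1, x2, x3, x4, x5 ≥ 0.
The minimum-cost mix takes nothing from iron-oxide red, zinc oxide, talc — only phthalo green, barium sulfate. There the blue component and density contribution constraints are tight.
So phthalo green = 2.054 kg, barium sulfate = 2.725 kg.
Hence cost = 13.45·2.054 + 0.63·2.725 = $29.3431.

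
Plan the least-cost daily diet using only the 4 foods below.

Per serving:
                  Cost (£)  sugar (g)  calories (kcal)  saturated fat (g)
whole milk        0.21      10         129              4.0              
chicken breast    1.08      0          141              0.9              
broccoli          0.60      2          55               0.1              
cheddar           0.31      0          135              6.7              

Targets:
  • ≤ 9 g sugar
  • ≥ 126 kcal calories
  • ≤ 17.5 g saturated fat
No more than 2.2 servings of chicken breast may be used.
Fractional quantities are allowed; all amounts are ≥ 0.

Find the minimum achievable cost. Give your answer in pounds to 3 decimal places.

Let x1 = servings of whole milk, x2 = servings of chicken breast, x3 = servings of broccoli, x4 = servings of cheddar.
Minimise 0.21x1 + 1.08x2 + 0.6x3 + 0.31x4 with:
  10x1 + 2x3 ≤ 9   (sugar)
  129x1 + 141x2 + 55x3 + 135x4 ≥ 126   (calories)
  4x1 + 0.9x2 + 0.1x3 + 6.7x4 ≤ 17.5   (saturated fat)
  x2 ≤ 2.2
  x1, x2, x3, x4 ≥ 0.
The minimum-cost mix takes nothing from chicken breast, broccoli — only whole milk, cheddar. There the sugar and calories constraints are tight.
So whole milk = 0.9 servings, cheddar = 0.07333 servings.
Cost = 0.21·0.9 + 0.31·0.07333 = 0.21173.

£0.212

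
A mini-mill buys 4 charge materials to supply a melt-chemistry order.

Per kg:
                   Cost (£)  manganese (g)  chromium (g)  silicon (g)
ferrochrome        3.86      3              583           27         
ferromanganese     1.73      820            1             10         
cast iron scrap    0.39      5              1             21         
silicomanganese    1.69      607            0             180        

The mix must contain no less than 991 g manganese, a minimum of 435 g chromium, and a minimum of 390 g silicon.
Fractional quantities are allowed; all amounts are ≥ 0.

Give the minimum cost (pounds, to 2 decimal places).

Set it up as a linear program. Let x1 = kg of ferrochrome, x2 = kg of ferromanganese, x3 = kg of cast iron scrap, x4 = kg of silicomanganese.
Minimise 3.86x1 + 1.73x2 + 0.39x3 + 1.69x4 subject to:
  3x1 + 820x2 + 5x3 + 607x4 ≥ 991   (manganese)
  583x1 + 1x2 + 1x3 ≥ 435   (chromium)
  27x1 + 10x2 + 21x3 + 180x4 ≥ 390   (silicon)
  x1, x2, x3, x4 ≥ 0.
The optimal basis is {ferrochrome, silicomanganese}; ferromanganese, cast iron scrap drop out. The chromium and silicon requirements are met with equality.
That vertex is x1 = 0.7461, x4 = 2.055.
Total cost: 3.86·0.7461 + 1.69·2.055 = 6.3529.

£6.35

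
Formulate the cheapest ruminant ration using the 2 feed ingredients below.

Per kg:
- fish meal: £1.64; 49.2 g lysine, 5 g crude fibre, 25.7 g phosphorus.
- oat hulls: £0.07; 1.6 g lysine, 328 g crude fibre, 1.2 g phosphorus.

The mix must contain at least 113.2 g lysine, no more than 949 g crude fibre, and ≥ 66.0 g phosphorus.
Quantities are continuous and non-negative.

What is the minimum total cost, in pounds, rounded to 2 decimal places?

£4.19

Treat it as an LP. Let x1 = kg of fish meal, x2 = kg of oat hulls.
min 1.64x1 + 0.07x2 with:
  49.2x1 + 1.6x2 ≥ 113.2   (lysine)
  5x1 + 328x2 ≤ 949   (crude fibre)
  25.7x1 + 1.2x2 ≥ 66   (phosphorus)
  x1, x2 ≥ 0.
Both inputs are positive at the optimum. There the crude fibre and phosphorus constraints are tight.
That vertex is x1 = 2.435, x2 = 2.856.
Hence cost = 1.64·2.435 + 0.07·2.856 = £4.1933.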